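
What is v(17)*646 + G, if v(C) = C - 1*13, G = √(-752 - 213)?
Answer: 2584 + I*√965 ≈ 2584.0 + 31.064*I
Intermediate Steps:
G = I*√965 (G = √(-965) = I*√965 ≈ 31.064*I)
v(C) = -13 + C (v(C) = C - 13 = -13 + C)
v(17)*646 + G = (-13 + 17)*646 + I*√965 = 4*646 + I*√965 = 2584 + I*√965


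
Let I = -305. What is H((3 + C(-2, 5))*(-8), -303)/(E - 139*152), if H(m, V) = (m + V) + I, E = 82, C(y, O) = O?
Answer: 336/10523 ≈ 0.031930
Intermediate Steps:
H(m, V) = -305 + V + m (H(m, V) = (m + V) - 305 = (V + m) - 305 = -305 + V + m)
H((3 + C(-2, 5))*(-8), -303)/(E - 139*152) = (-305 - 303 + (3 + 5)*(-8))/(82 - 139*152) = (-305 - 303 + 8*(-8))/(82 - 21128) = (-305 - 303 - 64)/(-21046) = -672*(-1/21046) = 336/10523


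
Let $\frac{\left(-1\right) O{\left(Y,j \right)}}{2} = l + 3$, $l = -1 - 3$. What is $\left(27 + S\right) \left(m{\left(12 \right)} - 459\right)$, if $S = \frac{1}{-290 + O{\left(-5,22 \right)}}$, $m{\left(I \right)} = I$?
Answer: $- \frac{1158475}{96} \approx -12067.0$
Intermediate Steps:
$l = -4$ ($l = -1 - 3 = -4$)
$O{\left(Y,j \right)} = 2$ ($O{\left(Y,j \right)} = - 2 \left(-4 + 3\right) = \left(-2\right) \left(-1\right) = 2$)
$S = - \frac{1}{288}$ ($S = \frac{1}{-290 + 2} = \frac{1}{-288} = - \frac{1}{288} \approx -0.0034722$)
$\left(27 + S\right) \left(m{\left(12 \right)} - 459\right) = \left(27 - \frac{1}{288}\right) \left(12 - 459\right) = \frac{7775}{288} \left(-447\right) = - \frac{1158475}{96}$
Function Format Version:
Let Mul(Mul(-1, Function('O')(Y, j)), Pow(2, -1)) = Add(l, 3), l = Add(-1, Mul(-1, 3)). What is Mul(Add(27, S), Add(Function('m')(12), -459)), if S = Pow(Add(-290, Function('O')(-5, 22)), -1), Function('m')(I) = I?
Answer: Rational(-1158475, 96) ≈ -12067.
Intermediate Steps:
l = -4 (l = Add(-1, -3) = -4)
Function('O')(Y, j) = 2 (Function('O')(Y, j) = Mul(-2, Add(-4, 3)) = Mul(-2, -1) = 2)
S = Rational(-1, 288) (S = Pow(Add(-290, 2), -1) = Pow(-288, -1) = Rational(-1, 288) ≈ -0.0034722)
Mul(Add(27, S), Add(Function('m')(12), -459)) = Mul(Add(27, Rational(-1, 288)), Add(12, -459)) = Mul(Rational(7775, 288), -447) = Rational(-1158475, 96)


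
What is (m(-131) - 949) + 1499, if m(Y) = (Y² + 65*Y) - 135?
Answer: 9061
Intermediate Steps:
m(Y) = -135 + Y² + 65*Y
(m(-131) - 949) + 1499 = ((-135 + (-131)² + 65*(-131)) - 949) + 1499 = ((-135 + 17161 - 8515) - 949) + 1499 = (8511 - 949) + 1499 = 7562 + 1499 = 9061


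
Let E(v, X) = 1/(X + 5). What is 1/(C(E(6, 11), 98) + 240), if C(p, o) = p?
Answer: 16/3841 ≈ 0.0041656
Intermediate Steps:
E(v, X) = 1/(5 + X)
1/(C(E(6, 11), 98) + 240) = 1/(1/(5 + 11) + 240) = 1/(1/16 + 240) = 1/(3841/16) = 16/3841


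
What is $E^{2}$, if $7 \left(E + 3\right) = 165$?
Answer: $\frac{20736}{49} \approx 423.18$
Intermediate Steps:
$E = \frac{144}{7}$ ($E = -3 + \frac{1}{7} \cdot 165 = -3 + \frac{165}{7} = \frac{144}{7} \approx 20.571$)
$E^{2} = \left(\frac{144}{7}\right)^{2} = \frac{20736}{49}$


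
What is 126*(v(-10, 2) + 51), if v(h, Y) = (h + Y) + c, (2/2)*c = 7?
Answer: 6300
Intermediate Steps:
c = 7
v(h, Y) = 7 + Y + h (v(h, Y) = (h + Y) + 7 = (Y + h) + 7 = 7 + Y + h)
126*(v(-10, 2) + 51) = 126*((7 + 2 - 10) + 51) = 126*(-1 + 51) = 126*50 = 6300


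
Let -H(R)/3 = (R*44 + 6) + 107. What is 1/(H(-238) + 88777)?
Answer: 1/119854 ≈ 8.3435e-6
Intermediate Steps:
H(R) = -339 - 132*R (H(R) = -3*((R*44 + 6) + 107) = -3*((44*R + 6) + 107) = -3*((6 + 44*R) + 107) = -3*(113 + 44*R) = -339 - 132*R)
1/(H(-238) + 88777) = 1/((-339 - 132*(-238)) + 88777) = 1/((-339 + 31416) + 88777) = 1/(31077 + 88777) = 1/119854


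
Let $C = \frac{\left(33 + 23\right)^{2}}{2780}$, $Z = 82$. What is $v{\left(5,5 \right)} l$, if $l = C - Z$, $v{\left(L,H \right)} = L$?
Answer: $- \frac{56206}{139} \approx -404.36$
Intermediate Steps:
$C = \frac{784}{695}$ ($C = 56^{2} \cdot \frac{1}{2780} = 3136 \cdot \frac{1}{2780} = \frac{784}{695} \approx 1.1281$)
$l = - \frac{56206}{695}$ ($l = \frac{784}{695} - 82 = - \frac{56206}{695} \approx -80.872$)
$v{\left(5,5 \right)} l = 5 \left(- \frac{56206}{695}\right) = - \frac{56206}{139}$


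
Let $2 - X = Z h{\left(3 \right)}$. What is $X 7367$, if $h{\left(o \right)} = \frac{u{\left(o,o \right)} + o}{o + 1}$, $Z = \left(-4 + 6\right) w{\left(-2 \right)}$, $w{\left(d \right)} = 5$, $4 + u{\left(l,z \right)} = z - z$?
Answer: $\frac{66303}{2} \approx 33152.0$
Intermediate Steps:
$u{\left(l,z \right)} = -4$ ($u{\left(l,z \right)} = -4 + \left(z - z\right) = -4 + 0 = -4$)
$Z = 10$ ($Z = \left(-4 + 6\right) 5 = 2 \cdot 5 = 10$)
$h{\left(o \right)} = \frac{-4 + o}{1 + o}$ ($h{\left(o \right)} = \frac{-4 + o}{o + 1} = \frac{-4 + o}{1 + o}$)
$X = \frac{9}{2}$ ($X = 2 - 10 \frac{-4 + 3}{1 + 3} = 2 - 10 \cdot \frac{1}{4} \left(-1\right) = 2 - 10 \left(- \frac{1}{4}\right) = 2 - - \frac{5}{2} = 2 + \frac{5}{2} = \frac{9}{2} \approx 4.5$)
$X 7367 = \frac{9}{2} \cdot 7367 = \frac{66303}{2}$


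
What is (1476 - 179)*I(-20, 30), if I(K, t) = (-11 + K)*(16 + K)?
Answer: 160828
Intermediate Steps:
(1476 - 179)*I(-20, 30) = (1476 - 179)*(-176 + (-20)**2 + 5*(-20)) = 1297*(-176 + 400 - 100) = 1297*124 = 160828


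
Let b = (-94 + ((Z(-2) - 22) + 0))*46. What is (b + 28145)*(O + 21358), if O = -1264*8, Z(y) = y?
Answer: 255475382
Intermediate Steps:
O = -10112
b = -5428 (b = (-94 + ((-2 - 22) + 0))*46 = (-94 + (-24 + 0))*46 = (-94 - 24)*46 = -118*46 = -5428)
(b + 28145)*(O + 21358) = (-5428 + 28145)*(-10112 + 21358) = 22717*11246 = 255475382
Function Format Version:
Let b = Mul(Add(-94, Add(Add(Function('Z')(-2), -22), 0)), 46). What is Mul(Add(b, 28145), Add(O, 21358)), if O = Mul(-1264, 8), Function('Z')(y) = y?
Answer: 255475382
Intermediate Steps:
O = -10112
b = -5428 (b = Mul(Add(-94, Add(Add(-2, -22), 0)), 46) = Mul(Add(-94, Add(-24, 0)), 46) = Mul(Add(-94, -24), 46) = Mul(-118, 46) = -5428)
Mul(Add(b, 28145), Add(O, 21358)) = Mul(Add(-5428, 28145), Add(-10112, 21358)) = Mul(22717, 11246) = 255475382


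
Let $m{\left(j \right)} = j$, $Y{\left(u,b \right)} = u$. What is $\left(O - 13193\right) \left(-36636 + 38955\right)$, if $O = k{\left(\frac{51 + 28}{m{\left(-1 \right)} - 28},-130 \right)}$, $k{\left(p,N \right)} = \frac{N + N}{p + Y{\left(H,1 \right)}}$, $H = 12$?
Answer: $- \frac{8247423783}{269} \approx -3.066 \cdot 10^{7}$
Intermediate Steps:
$k{\left(p,N \right)} = \frac{2 N}{12 + p}$ ($k{\left(p,N \right)} = \frac{N + N}{p + 12} = \frac{2 N}{12 + p}$)
$O = - \frac{7540}{269}$ ($O = 2 \left(-130\right) \frac{1}{12 + \frac{51 + 28}{-1 - 28}} = 2 \left(-130\right) \frac{1}{12 + \frac{79}{-29}} = 2 \left(-130\right) \frac{1}{12 + 79 \left(- \frac{1}{29}\right)} = 2 \left(-130\right) \frac{1}{12 - \frac{79}{29}} = 2 \left(-130\right) \frac{1}{\frac{269}{29}} = 2 \left(-130\right) \frac{29}{269} = - \frac{7540}{269} \approx -28.03$)
$\left(O - 13193\right) \left(-36636 + 38955\right) = \left(- \frac{7540}{269} - 13193\right) \left(-36636 + 38955\right) = \left(- \frac{3556457}{269}\right) 2319 = - \frac{8247423783}{269}$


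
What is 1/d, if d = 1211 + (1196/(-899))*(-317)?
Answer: 899/1467821 ≈ 0.00061247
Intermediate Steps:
d = 1467821/899 (d = 1211 + (1196*(-1/899))*(-317) = 1211 - 1196/899*(-317) = 1211 + 379132/899 = 1467821/899 ≈ 1632.7)
1/d = 1/(1467821/899) = 899/1467821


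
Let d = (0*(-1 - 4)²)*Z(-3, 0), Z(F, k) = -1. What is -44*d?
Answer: 0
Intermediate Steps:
d = 0 (d = (0*(-1 - 4)²)*(-1) = (0*(-5)²)*(-1) = (0*25)*(-1) = 0*(-1) = 0)
-44*d = -44*0 = 0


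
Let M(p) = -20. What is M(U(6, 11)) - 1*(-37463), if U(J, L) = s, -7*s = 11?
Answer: 37443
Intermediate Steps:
s = -11/7 (s = -⅐*11 = -11/7 ≈ -1.5714)
U(J, L) = -11/7
M(U(6, 11)) - 1*(-37463) = -20 - 1*(-37463) = -20 + 37463 = 37443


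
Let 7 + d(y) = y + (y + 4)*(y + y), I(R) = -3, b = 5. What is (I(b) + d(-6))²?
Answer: 64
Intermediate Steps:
d(y) = -7 + y + 2*y*(4 + y) (d(y) = -7 + (y + (y + 4)*(y + y)) = -7 + (y + (4 + y)*(2*y)) = -7 + (y + 2*y*(4 + y)) = -7 + y + 2*y*(4 + y))
(I(b) + d(-6))² = (-3 + (-7 + 2*(-6)² + 9*(-6)))² = (-3 + (-7 + 2*36 - 54))² = (-3 + (-7 + 72 - 54))² = (-3 + 11)² = 8² = 64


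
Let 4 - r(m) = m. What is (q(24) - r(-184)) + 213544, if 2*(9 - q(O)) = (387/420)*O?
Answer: 7467388/35 ≈ 2.1335e+5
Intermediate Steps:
r(m) = 4 - m
q(O) = 9 - 129*O/280 (q(O) = 9 - 387/420*O/2 = 9 - 387*(1/420)*O/2 = 9 - 129*O/280)
(q(24) - r(-184)) + 213544 = ((9 - 129/280*24) - (4 - 1*(-184))) + 213544 = ((9 - 387/35) - (4 + 184)) + 213544 = (-72/35 - 1*188) + 213544 = (-72/35 - 188) + 213544 = -6652/35 + 213544 = 7467388/35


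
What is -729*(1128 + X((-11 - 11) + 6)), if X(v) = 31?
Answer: -844911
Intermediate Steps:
-729*(1128 + X((-11 - 11) + 6)) = -729*(1128 + 31) = -729*1159 = -844911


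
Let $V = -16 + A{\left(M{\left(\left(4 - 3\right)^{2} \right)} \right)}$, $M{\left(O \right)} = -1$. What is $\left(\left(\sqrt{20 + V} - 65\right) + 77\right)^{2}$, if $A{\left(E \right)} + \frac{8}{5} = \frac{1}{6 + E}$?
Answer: $\frac{\left(60 + \sqrt{65}\right)^{2}}{25} \approx 185.3$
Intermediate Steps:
$A{\left(E \right)} = - \frac{8}{5} + \frac{1}{6 + E}$
$V = - \frac{87}{5}$ ($V = -16 + \frac{-43 - -8}{5 \left(6 - 1\right)} = -16 + \frac{-43 + 8}{5 \cdot 5} = -16 + \frac{1}{5} \cdot \frac{1}{5} \left(-35\right) = -16 - \frac{7}{5} = - \frac{87}{5} \approx -17.4$)
$\left(\left(\sqrt{20 + V} - 65\right) + 77\right)^{2} = \left(\left(\sqrt{20 - \frac{87}{5}} - 65\right) + 77\right)^{2} = \left(\left(\sqrt{\frac{13}{5}} - 65\right) + 77\right)^{2} = \left(\left(\frac{\sqrt{65}}{5} - 65\right) + 77\right)^{2} = \left(\left(-65 + \frac{\sqrt{65}}{5}\right) + 77\right)^{2} = \left(12 + \frac{\sqrt{65}}{5}\right)^{2}$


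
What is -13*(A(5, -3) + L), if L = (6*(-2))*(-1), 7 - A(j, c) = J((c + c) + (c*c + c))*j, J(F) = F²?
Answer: -247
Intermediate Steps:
A(j, c) = 7 - j*(c² + 3*c)² (A(j, c) = 7 - ((c + c) + (c*c + c))²*j = 7 - (2*c + (c² + c))²*j = 7 - (2*c + (c + c²))²*j = 7 - (c² + 3*c)²*j = 7 - j*(c² + 3*c)²)
L = 12 (L = -12*(-1) = 12)
-13*(A(5, -3) + L) = -13*((7 - 1*5*(-3)²*(3 - 3)²) + 12) = -13*((7 - 1*5*9*0²) + 12) = -13*((7 - 1*5*9*0) + 12) = -13*((7 + 0) + 12) = -13*(7 + 12) = -13*19 = -247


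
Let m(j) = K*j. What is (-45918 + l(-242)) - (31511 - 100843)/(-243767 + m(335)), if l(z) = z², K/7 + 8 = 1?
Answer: 1645096120/130091 ≈ 12646.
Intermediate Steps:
K = -49 (K = -56 + 7*1 = -56 + 7 = -49)
m(j) = -49*j
(-45918 + l(-242)) - (31511 - 100843)/(-243767 + m(335)) = (-45918 + (-242)²) - (31511 - 100843)/(-243767 - 49*335) = (-45918 + 58564) - (-69332)/(-243767 - 16415) = 12646 - (-69332)/(-260182) = 12646 - (-69332)*(-1)/260182 = 12646 - 1*34666/130091 = 12646 - 34666/130091 = 1645096120/130091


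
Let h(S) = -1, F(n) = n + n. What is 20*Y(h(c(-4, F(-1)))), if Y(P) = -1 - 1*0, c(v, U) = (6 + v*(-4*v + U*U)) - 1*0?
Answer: -20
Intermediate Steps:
F(n) = 2*n
c(v, U) = 6 + v*(U**2 - 4*v) (c(v, U) = (6 + v*(-4*v + U**2)) + 0 = (6 + v*(U**2 - 4*v)) + 0 = 6 + v*(U**2 - 4*v))
Y(P) = -1 (Y(P) = -1 + 0 = -1)
20*Y(h(c(-4, F(-1)))) = 20*(-1) = -20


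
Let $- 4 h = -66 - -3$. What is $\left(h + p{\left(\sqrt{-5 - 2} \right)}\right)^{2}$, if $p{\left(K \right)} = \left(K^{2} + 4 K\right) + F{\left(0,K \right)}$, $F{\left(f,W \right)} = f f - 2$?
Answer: $- \frac{1063}{16} + 54 i \sqrt{7} \approx -66.438 + 142.87 i$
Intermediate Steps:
$F{\left(f,W \right)} = -2 + f^{2}$ ($F{\left(f,W \right)} = f^{2} - 2 = -2 + f^{2}$)
$p{\left(K \right)} = -2 + K^{2} + 4 K$ ($p{\left(K \right)} = \left(K^{2} + 4 K\right) - \left(2 - 0^{2}\right) = \left(K^{2} + 4 K\right) + \left(-2 + 0\right) = \left(K^{2} + 4 K\right) - 2 = -2 + K^{2} + 4 K$)
$h = \frac{63}{4}$ ($h = - \frac{-66 - -3}{4} = - \frac{-66 + 3}{4} = \left(- \frac{1}{4}\right) \left(-63\right) = \frac{63}{4} \approx 15.75$)
$\left(h + p{\left(\sqrt{-5 - 2} \right)}\right)^{2} = \left(\frac{63}{4} + \left(-2 + \left(\sqrt{-5 - 2}\right)^{2} + 4 \sqrt{-5 - 2}\right)\right)^{2} = \left(\frac{63}{4} + \left(-2 + \left(\sqrt{-7}\right)^{2} + 4 \sqrt{-7}\right)\right)^{2} = \left(\frac{63}{4} + \left(-2 + \left(i \sqrt{7}\right)^{2} + 4 i \sqrt{7}\right)\right)^{2} = \left(\frac{63}{4} - \left(9 - 4 i \sqrt{7}\right)\right)^{2} = \left(\frac{27}{4} + 4 i \sqrt{7}\right)^{2}$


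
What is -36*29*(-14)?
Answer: 14616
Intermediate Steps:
-36*29*(-14) = -1044*(-14) = 14616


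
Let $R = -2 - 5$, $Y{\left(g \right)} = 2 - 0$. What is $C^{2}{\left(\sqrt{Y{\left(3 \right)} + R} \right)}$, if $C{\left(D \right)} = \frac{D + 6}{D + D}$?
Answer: $- \frac{\left(6 + i \sqrt{5}\right)^{2}}{20} \approx -1.55 - 1.3416 i$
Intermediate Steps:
$Y{\left(g \right)} = 2$ ($Y{\left(g \right)} = 2 + 0 = 2$)
$R = -7$ ($R = -2 - 5 = -7$)
$C{\left(D \right)} = \frac{6 + D}{2 D}$
$C^{2}{\left(\sqrt{Y{\left(3 \right)} + R} \right)} = \left(\frac{6 + \sqrt{2 - 7}}{2 \sqrt{2 - 7}}\right)^{2} = \left(\frac{6 + \sqrt{-5}}{2 \sqrt{-5}}\right)^{2} = \left(\frac{6 + i \sqrt{5}}{2 i \sqrt{5}}\right)^{2} = \left(\frac{- \frac{i \sqrt{5}}{5} \left(6 + i \sqrt{5}\right)}{2}\right)^{2} = \left(- \frac{i \sqrt{5} \left(6 + i \sqrt{5}\right)}{10}\right)^{2} = - \frac{\left(6 + i \sqrt{5}\right)^{2}}{20}$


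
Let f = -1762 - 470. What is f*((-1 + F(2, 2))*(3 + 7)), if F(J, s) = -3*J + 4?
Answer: 66960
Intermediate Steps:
F(J, s) = 4 - 3*J
f = -2232
f*((-1 + F(2, 2))*(3 + 7)) = -2232*(-1 + (4 - 3*2))*(3 + 7) = -2232*(-1 + (4 - 6))*10 = -2232*(-1 - 2)*10 = -(-6696)*10 = -2232*(-30) = 66960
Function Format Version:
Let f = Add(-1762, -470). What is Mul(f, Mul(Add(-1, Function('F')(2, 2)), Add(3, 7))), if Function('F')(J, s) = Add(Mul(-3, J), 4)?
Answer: 66960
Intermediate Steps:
Function('F')(J, s) = Add(4, Mul(-3, J))
f = -2232
Mul(f, Mul(Add(-1, Function('F')(2, 2)), Add(3, 7))) = Mul(-2232, Mul(Add(-1, Add(4, Mul(-3, 2))), Add(3, 7))) = Mul(-2232, Mul(Add(-1, Add(4, -6)), 10)) = Mul(-2232, Mul(Add(-1, -2), 10)) = Mul(-2232, Mul(-3, 10)) = Mul(-2232, -30) = 66960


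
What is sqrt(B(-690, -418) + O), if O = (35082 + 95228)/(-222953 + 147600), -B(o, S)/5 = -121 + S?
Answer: 5*sqrt(611703672873)/75353 ≈ 51.897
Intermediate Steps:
B(o, S) = 605 - 5*S (B(o, S) = -5*(-121 + S) = 605 - 5*S)
O = -130310/75353 (O = 130310/(-75353) = 130310*(-1/75353) = -130310/75353 ≈ -1.7293)
sqrt(B(-690, -418) + O) = sqrt((605 - 5*(-418)) - 130310/75353) = sqrt((605 + 2090) - 130310/75353) = sqrt(2695 - 130310/75353) = sqrt(202946025/75353) = 5*sqrt(611703672873)/75353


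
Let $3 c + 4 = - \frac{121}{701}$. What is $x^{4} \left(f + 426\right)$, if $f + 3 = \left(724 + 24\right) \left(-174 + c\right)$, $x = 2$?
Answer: $- \frac{1466709264}{701} \approx -2.0923 \cdot 10^{6}$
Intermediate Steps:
$c = - \frac{975}{701}$ ($c = - \frac{4}{3} + \frac{\left(-121\right) \frac{1}{701}}{3} = - \frac{4}{3} + \frac{1}{3} \left(- \frac{121}{701}\right) = - \frac{4}{3} - \frac{121}{2103} = - \frac{975}{701} \approx -1.3909$)
$f = - \frac{91967955}{701}$ ($f = -3 + \left(724 + 24\right) \left(-174 - \frac{975}{701}\right) = -3 + 748 \left(- \frac{122949}{701}\right) = -3 - \frac{91965852}{701} = - \frac{91967955}{701} \approx -1.312 \cdot 10^{5}$)
$x^{4} \left(f + 426\right) = 2^{4} \left(- \frac{91967955}{701} + 426\right) = 16 \left(- \frac{91669329}{701}\right) = - \frac{1466709264}{701}$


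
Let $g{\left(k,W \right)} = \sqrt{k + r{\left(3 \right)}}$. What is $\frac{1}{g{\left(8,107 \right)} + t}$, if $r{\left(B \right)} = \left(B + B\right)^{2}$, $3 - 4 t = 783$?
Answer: $- \frac{195}{37981} - \frac{2 \sqrt{11}}{37981} \approx -0.0053088$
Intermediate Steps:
$t = -195$ ($t = \frac{3}{4} - \frac{783}{4} = -195$)
$r{\left(B \right)} = 4 B^{2}$ ($r{\left(B \right)} = \left(2 B\right)^{2} = 4 B^{2}$)
$g{\left(k,W \right)} = \sqrt{36 + k}$ ($g{\left(k,W \right)} = \sqrt{k + 4 \cdot 3^{2}} = \sqrt{k + 4 \cdot 9} = \sqrt{k + 36} = \sqrt{36 + k}$)
$\frac{1}{g{\left(8,107 \right)} + t} = \frac{1}{\sqrt{36 + 8} - 195} = \frac{1}{\sqrt{44} - 195} = \frac{1}{2 \sqrt{11} - 195} = \frac{1}{-195 + 2 \sqrt{11}}$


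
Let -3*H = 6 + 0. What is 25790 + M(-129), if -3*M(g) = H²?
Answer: 77366/3 ≈ 25789.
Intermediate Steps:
H = -2 (H = -(6 + 0)/3 = -⅓*6 = -2)
M(g) = -4/3 (M(g) = -⅓*(-2)² = -⅓*4 = -4/3)
25790 + M(-129) = 25790 - 4/3 = 77366/3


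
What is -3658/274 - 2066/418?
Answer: -523782/28633 ≈ -18.293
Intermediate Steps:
-3658/274 - 2066/418 = -3658*1/274 - 2066*1/418 = -1829/137 - 1033/209 = -523782/28633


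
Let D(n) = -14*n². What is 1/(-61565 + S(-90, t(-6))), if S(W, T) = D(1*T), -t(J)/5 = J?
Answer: -1/74165 ≈ -1.3483e-5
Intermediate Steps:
t(J) = -5*J
S(W, T) = -14*T²
1/(-61565 + S(-90, t(-6))) = 1/(-61565 - 14*(-5*(-6))²) = 1/(-61565 - 14*30²) = 1/(-61565 - 14*900) = 1/(-61565 - 12600) = 1/(-74165) = -1/74165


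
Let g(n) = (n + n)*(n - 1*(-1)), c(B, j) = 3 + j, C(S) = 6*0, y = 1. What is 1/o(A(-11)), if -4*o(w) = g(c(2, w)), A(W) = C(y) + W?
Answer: -1/28 ≈ -0.035714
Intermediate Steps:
C(S) = 0
A(W) = W (A(W) = 0 + W = W)
g(n) = 2*n*(1 + n) (g(n) = (2*n)*(n + 1) = (2*n)*(1 + n) = 2*n*(1 + n))
o(w) = -(3 + w)*(4 + w)/2 (o(w) = -(3 + w)*(1 + (3 + w))/2 = -(3 + w)*(4 + w)/2)
1/o(A(-11)) = 1/(-(3 - 11)*(4 - 11)/2) = 1/(-1/2*(-8)*(-7)) = 1/(-28) = -1/28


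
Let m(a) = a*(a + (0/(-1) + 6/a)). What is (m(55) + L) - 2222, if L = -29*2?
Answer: 751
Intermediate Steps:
L = -58
m(a) = a*(a + 6/a) (m(a) = a*(a + (0*(-1) + 6/a)) = a*(a + (0 + 6/a)) = a*(a + 6/a))
(m(55) + L) - 2222 = ((6 + 55²) - 58) - 2222 = ((6 + 3025) - 58) - 2222 = (3031 - 58) - 2222 = 2973 - 2222 = 751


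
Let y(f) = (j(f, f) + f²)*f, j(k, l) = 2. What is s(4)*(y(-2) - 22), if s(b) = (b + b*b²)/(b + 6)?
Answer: -1156/5 ≈ -231.20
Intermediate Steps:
y(f) = f*(2 + f²) (y(f) = (2 + f²)*f = f*(2 + f²))
s(b) = (b + b³)/(6 + b)
s(4)*(y(-2) - 22) = ((4 + 4³)/(6 + 4))*(-2*(2 + (-2)²) - 22) = ((4 + 64)/10)*(-2*(2 + 4) - 22) = ((⅒)*68)*(-2*6 - 22) = 34*(-12 - 22)/5 = (34/5)*(-34) = -1156/5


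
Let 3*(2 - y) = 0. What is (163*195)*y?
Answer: 63570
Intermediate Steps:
y = 2 (y = 2 - ⅓*0 = 2 + 0 = 2)
(163*195)*y = (163*195)*2 = 31785*2 = 63570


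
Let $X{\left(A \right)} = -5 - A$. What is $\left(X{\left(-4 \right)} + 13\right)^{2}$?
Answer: $144$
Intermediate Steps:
$\left(X{\left(-4 \right)} + 13\right)^{2} = \left(\left(-5 - -4\right) + 13\right)^{2} = \left(\left(-5 + 4\right) + 13\right)^{2} = \left(-1 + 13\right)^{2} = 12^{2} = 144$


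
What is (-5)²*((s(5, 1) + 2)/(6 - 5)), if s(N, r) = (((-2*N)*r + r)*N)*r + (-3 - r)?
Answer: -1175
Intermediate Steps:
s(N, r) = -3 - r + N*r*(r - 2*N*r) (s(N, r) = ((-2*N*r + r)*N)*r + (-3 - r) = ((r - 2*N*r)*N)*r + (-3 - r) = (N*(r - 2*N*r))*r + (-3 - r) = N*r*(r - 2*N*r) + (-3 - r) = -3 - r + N*r*(r - 2*N*r))
(-5)²*((s(5, 1) + 2)/(6 - 5)) = (-5)²*(((-3 - 1*1 + 5*1² - 2*5²*1²) + 2)/(6 - 5)) = 25*(((-3 - 1 + 5*1 - 2*25*1) + 2)/1) = 25*(((-3 - 1 + 5 - 50) + 2)*1) = 25*((-49 + 2)*1) = 25*(-47*1) = 25*(-47) = -1175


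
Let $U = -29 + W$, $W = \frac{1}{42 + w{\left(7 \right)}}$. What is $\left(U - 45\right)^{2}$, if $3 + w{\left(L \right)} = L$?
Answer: $\frac{11580409}{2116} \approx 5472.8$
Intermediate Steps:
$w{\left(L \right)} = -3 + L$
$W = \frac{1}{46}$ ($W = \frac{1}{42 + \left(-3 + 7\right)} = \frac{1}{42 + 4} = \frac{1}{46} \approx 0.021739$)
$U = - \frac{1333}{46}$ ($U = -29 + \frac{1}{46} = - \frac{1333}{46} \approx -28.978$)
$\left(U - 45\right)^{2} = \left(- \frac{1333}{46} - 45\right)^{2} = \left(- \frac{3403}{46}\right)^{2} = \frac{11580409}{2116}$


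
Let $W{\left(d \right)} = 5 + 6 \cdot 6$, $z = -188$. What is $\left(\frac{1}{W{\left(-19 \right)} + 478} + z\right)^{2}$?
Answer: $\frac{9520100041}{269361} \approx 35343.0$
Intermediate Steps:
$W{\left(d \right)} = 41$ ($W{\left(d \right)} = 5 + 36 = 41$)
$\left(\frac{1}{W{\left(-19 \right)} + 478} + z\right)^{2} = \left(\frac{1}{41 + 478} - 188\right)^{2} = \left(\frac{1}{519} - 188\right)^{2} = \left(- \frac{97571}{519}\right)^{2} = \frac{9520100041}{269361}$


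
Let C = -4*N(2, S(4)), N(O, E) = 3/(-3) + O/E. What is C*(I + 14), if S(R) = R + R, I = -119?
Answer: -315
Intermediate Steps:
S(R) = 2*R
N(O, E) = -1 + O/E (N(O, E) = 3*(-⅓) + O/E = -1 + O/E)
C = 3 (C = -4*(2 - 2*4)/(2*4) = -4*(2 - 1*8)/8 = -(2 - 8)/2 = -(-6)/2 = -4*(-¾) = 3)
C*(I + 14) = 3*(-119 + 14) = 3*(-105) = -315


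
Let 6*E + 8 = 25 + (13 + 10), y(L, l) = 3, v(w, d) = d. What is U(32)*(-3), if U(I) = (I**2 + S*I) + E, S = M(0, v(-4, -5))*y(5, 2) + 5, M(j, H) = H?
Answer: -2132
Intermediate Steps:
E = 20/3 (E = -4/3 + (25 + (13 + 10))/6 = -4/3 + (25 + 23)/6 = -4/3 + (1/6)*48 = -4/3 + 8 = 20/3 ≈ 6.6667)
S = -10 (S = -5*3 + 5 = -15 + 5 = -10)
U(I) = 20/3 + I**2 - 10*I (U(I) = (I**2 - 10*I) + 20/3 = 20/3 + I**2 - 10*I)
U(32)*(-3) = (20/3 + 32**2 - 10*32)*(-3) = (20/3 + 1024 - 320)*(-3) = (2132/3)*(-3) = -2132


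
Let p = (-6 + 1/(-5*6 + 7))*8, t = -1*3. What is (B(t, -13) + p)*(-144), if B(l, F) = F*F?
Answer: -399600/23 ≈ -17374.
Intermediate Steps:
t = -3
B(l, F) = F²
p = -1112/23 (p = (-6 + 1/(-30 + 7))*8 = (-6 + 1/(-23))*8 = (-6 - 1/23)*8 = -139/23*8 = -1112/23 ≈ -48.348)
(B(t, -13) + p)*(-144) = ((-13)² - 1112/23)*(-144) = (169 - 1112/23)*(-144) = (2775/23)*(-144) = -399600/23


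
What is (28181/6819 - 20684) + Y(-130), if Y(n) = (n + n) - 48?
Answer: -143116267/6819 ≈ -20988.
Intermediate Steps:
Y(n) = -48 + 2*n (Y(n) = 2*n - 48 = -48 + 2*n)
(28181/6819 - 20684) + Y(-130) = (28181/6819 - 20684) + (-48 + 2*(-130)) = (28181*(1/6819) - 20684) + (-48 - 260) = (28181/6819 - 20684) - 308 = -141016015/6819 - 308 = -143116267/6819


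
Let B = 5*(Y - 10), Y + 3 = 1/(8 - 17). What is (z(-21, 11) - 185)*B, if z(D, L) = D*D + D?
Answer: -138650/9 ≈ -15406.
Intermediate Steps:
Y = -28/9 (Y = -3 + 1/(8 - 17) = -3 + 1/(-9) = -3 - 1/9 = -28/9 ≈ -3.1111)
B = -590/9 (B = 5*(-28/9 - 10) = 5*(-118/9) = -590/9 ≈ -65.556)
z(D, L) = D + D**2 (z(D, L) = D**2 + D = D + D**2)
(z(-21, 11) - 185)*B = (-21*(1 - 21) - 185)*(-590/9) = (-21*(-20) - 185)*(-590/9) = (420 - 185)*(-590/9) = 235*(-590/9) = -138650/9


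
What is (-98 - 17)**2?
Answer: 13225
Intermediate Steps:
(-98 - 17)**2 = (-115)**2 = 13225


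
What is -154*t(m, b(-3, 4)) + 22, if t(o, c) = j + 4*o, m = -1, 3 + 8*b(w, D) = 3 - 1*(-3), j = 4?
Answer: 22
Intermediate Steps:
b(w, D) = 3/8 (b(w, D) = -3/8 + (3 - 1*(-3))/8 = -3/8 + (3 + 3)/8 = -3/8 + (⅛)*6 = -3/8 + ¾ = 3/8)
t(o, c) = 4 + 4*o
-154*t(m, b(-3, 4)) + 22 = -154*(4 + 4*(-1)) + 22 = -154*(4 - 4) + 22 = -154*0 + 22 = 0 + 22 = 22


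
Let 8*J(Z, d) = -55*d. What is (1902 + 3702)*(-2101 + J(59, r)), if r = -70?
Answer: -9077079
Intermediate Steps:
J(Z, d) = -55*d/8 (J(Z, d) = (-55*d)/8 = -55*d/8)
(1902 + 3702)*(-2101 + J(59, r)) = (1902 + 3702)*(-2101 - 55/8*(-70)) = 5604*(-2101 + 1925/4) = 5604*(-6479/4) = -9077079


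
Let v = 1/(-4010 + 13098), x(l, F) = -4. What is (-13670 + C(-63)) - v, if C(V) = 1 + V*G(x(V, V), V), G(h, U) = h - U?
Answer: -158003969/9088 ≈ -17386.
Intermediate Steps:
C(V) = 1 + V*(-4 - V)
v = 1/9088 ≈ 0.00011004
(-13670 + C(-63)) - v = (-13670 + (1 - 1*(-63)*(4 - 63))) - 1*1/9088 = (-13670 + (1 - 1*(-63)*(-59))) - 1/9088 = (-13670 + (1 - 3717)) - 1/9088 = (-13670 - 3716) - 1/9088 = -17386 - 1/9088 = -158003969/9088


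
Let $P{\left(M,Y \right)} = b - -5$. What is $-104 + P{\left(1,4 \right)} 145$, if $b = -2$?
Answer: $331$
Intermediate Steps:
$P{\left(M,Y \right)} = 3$ ($P{\left(M,Y \right)} = -2 - -5 = -2 + 5 = 3$)
$-104 + P{\left(1,4 \right)} 145 = -104 + 3 \cdot 145 = -104 + 435 = 331$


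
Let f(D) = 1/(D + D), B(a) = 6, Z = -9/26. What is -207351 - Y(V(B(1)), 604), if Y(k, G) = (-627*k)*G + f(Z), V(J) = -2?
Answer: -8682890/9 ≈ -9.6477e+5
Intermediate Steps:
Z = -9/26 (Z = -9*1/26 = -9/26 ≈ -0.34615)
f(D) = 1/(2*D)
Y(k, G) = -13/9 - 627*G*k (Y(k, G) = (-627*k)*G + 1/(2*(-9/26)) = -627*G*k + (1/2)*(-26/9) = -627*G*k - 13/9 = -13/9 - 627*G*k)
-207351 - Y(V(B(1)), 604) = -207351 - (-13/9 - 627*604*(-2)) = -207351 - (-13/9 + 757416) = -207351 - 1*6816731/9 = -207351 - 6816731/9 = -8682890/9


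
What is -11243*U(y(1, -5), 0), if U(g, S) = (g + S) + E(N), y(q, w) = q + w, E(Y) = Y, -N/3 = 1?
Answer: 78701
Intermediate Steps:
N = -3 (N = -3*1 = -3)
U(g, S) = -3 + S + g (U(g, S) = (g + S) - 3 = (S + g) - 3 = -3 + S + g)
-11243*U(y(1, -5), 0) = -11243*(-3 + 0 + (1 - 5)) = -11243*(-3 + 0 - 4) = -11243*(-7) = 78701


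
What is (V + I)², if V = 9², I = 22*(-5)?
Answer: 841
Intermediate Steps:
I = -110
V = 81
(V + I)² = (81 - 110)² = (-29)² = 841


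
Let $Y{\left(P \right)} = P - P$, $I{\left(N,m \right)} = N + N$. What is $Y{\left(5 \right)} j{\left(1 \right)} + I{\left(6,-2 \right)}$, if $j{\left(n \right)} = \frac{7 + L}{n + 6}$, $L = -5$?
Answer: $12$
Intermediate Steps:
$I{\left(N,m \right)} = 2 N$
$Y{\left(P \right)} = 0$
$j{\left(n \right)} = \frac{2}{6 + n}$ ($j{\left(n \right)} = \frac{7 - 5}{n + 6} = \frac{2}{6 + n}$)
$Y{\left(5 \right)} j{\left(1 \right)} + I{\left(6,-2 \right)} = 0 \frac{2}{6 + 1} + 2 \cdot 6 = 0 \cdot \frac{2}{7} + 12 = 0 + 12 = 12$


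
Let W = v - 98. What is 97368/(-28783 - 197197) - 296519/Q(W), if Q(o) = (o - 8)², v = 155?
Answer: -16810286047/135644495 ≈ -123.93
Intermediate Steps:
W = 57 (W = 155 - 98 = 57)
Q(o) = (-8 + o)²
97368/(-28783 - 197197) - 296519/Q(W) = 97368/(-28783 - 197197) - 296519/(-8 + 57)² = 97368/(-225980) - 296519/(49²) = 97368*(-1/225980) - 296519/2401 = -24342/56495 - 296519*1/2401 = -24342/56495 - 296519/2401 = -16810286047/135644495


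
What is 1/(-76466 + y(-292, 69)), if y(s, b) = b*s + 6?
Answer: -1/96608 ≈ -1.0351e-5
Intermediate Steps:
y(s, b) = 6 + b*s
1/(-76466 + y(-292, 69)) = 1/(-76466 + (6 + 69*(-292))) = 1/(-76466 + (6 - 20148)) = 1/(-76466 - 20142) = 1/(-96608) = -1/96608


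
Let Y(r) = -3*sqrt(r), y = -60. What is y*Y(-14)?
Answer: 180*I*sqrt(14) ≈ 673.5*I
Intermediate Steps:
y*Y(-14) = -(-180)*sqrt(-14) = -(-180)*I*sqrt(14) = 180*I*sqrt(14)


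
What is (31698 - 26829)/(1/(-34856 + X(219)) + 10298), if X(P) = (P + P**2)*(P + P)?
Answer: 34193338032/72319366411 ≈ 0.47281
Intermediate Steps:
X(P) = 2*P*(P + P**2) (X(P) = (P + P**2)*(2*P) = 2*P*(P + P**2))
(31698 - 26829)/(1/(-34856 + X(219)) + 10298) = (31698 - 26829)/(1/(-34856 + 2*219**2*(1 + 219)) + 10298) = 4869/(1/(-34856 + 2*47961*220) + 10298) = 4869/(1/(-34856 + 21102840) + 10298) = 4869/(1/21067984 + 10298) = 4869/(216958099233/21067984) = 4869*(21067984/216958099233) = 34193338032/72319366411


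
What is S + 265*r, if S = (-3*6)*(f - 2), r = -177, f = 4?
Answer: -46941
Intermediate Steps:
S = -36 (S = (-3*6)*(4 - 2) = -18*2 = -36)
S + 265*r = -36 + 265*(-177) = -36 - 46905 = -46941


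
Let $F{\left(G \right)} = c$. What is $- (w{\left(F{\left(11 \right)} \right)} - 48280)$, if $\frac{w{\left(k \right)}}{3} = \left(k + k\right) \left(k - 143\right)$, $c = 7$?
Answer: $53992$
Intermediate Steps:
$F{\left(G \right)} = 7$
$w{\left(k \right)} = 6 k \left(-143 + k\right)$ ($w{\left(k \right)} = 3 \left(k + k\right) \left(k - 143\right) = 3 \cdot 2 k \left(-143 + k\right) = 6 k \left(-143 + k\right)$)
$- (w{\left(F{\left(11 \right)} \right)} - 48280) = - (6 \cdot 7 \left(-143 + 7\right) - 48280) = - (6 \cdot 7 \left(-136\right) - 48280) = - (-5712 - 48280) = \left(-1\right) \left(-53992\right) = 53992$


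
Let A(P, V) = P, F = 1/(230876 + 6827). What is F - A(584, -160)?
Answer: -138818551/237703 ≈ -584.00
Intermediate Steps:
F = 1/237703 ≈ 4.2069e-6
F - A(584, -160) = 1/237703 - 1*584 = 1/237703 - 584 = -138818551/237703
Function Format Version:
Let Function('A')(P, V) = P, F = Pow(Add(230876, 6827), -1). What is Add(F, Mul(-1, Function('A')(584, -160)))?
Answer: Rational(-138818551, 237703) ≈ -584.00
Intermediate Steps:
F = Rational(1, 237703) (F = Pow(237703, -1) = Rational(1, 237703) ≈ 4.2069e-6)
Add(F, Mul(-1, Function('A')(584, -160))) = Add(Rational(1, 237703), Mul(-1, 584)) = Add(Rational(1, 237703), -584) = Rational(-138818551, 237703)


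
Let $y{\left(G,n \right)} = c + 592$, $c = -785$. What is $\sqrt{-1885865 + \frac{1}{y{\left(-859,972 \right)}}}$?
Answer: $\frac{i \sqrt{70246585578}}{193} \approx 1373.3 i$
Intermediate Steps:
$y{\left(G,n \right)} = -193$ ($y{\left(G,n \right)} = -785 + 592 = -193$)
$\sqrt{-1885865 + \frac{1}{y{\left(-859,972 \right)}}} = \sqrt{-1885865 + \frac{1}{-193}} = \sqrt{-1885865 - \frac{1}{193}} = \sqrt{- \frac{363971946}{193}} = \frac{i \sqrt{70246585578}}{193}$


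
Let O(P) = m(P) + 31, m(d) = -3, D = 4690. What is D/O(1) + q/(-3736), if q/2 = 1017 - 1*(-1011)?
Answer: 155431/934 ≈ 166.41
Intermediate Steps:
q = 4056 (q = 2*(1017 - 1*(-1011)) = 2*(1017 + 1011) = 2*2028 = 4056)
O(P) = 28 (O(P) = -3 + 31 = 28)
D/O(1) + q/(-3736) = 4690/28 + 4056/(-3736) = 4690*(1/28) + 4056*(-1/3736) = 335/2 - 507/467 = 155431/934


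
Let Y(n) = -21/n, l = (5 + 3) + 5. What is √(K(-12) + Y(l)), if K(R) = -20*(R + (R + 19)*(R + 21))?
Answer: I*√172653/13 ≈ 31.963*I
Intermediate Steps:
K(R) = -20*R - 20*(19 + R)*(21 + R) (K(R) = -20*(R + (19 + R)*(21 + R)) = -20*R - 20*(19 + R)*(21 + R))
l = 13 (l = 8 + 5 = 13)
√(K(-12) + Y(l)) = √((-7980 - 820*(-12) - 20*(-12)²) - 21/13) = √((-7980 + 9840 - 20*144) - 21*1/13) = √((-7980 + 9840 - 2880) - 21/13) = √(-1020 - 21/13) = √(-13281/13) = I*√172653/13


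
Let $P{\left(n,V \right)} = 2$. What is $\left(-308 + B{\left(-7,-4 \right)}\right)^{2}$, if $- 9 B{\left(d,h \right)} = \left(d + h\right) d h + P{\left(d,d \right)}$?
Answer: $75076$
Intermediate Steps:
$B{\left(d,h \right)} = - \frac{2}{9} - \frac{d h \left(d + h\right)}{9}$ ($B{\left(d,h \right)} = - \frac{\left(d + h\right) d h + 2}{9} = - \frac{d \left(d + h\right) h + 2}{9} = - \frac{d h \left(d + h\right) + 2}{9} = - \frac{2 + d h \left(d + h\right)}{9} = - \frac{2}{9} - \frac{d h \left(d + h\right)}{9}$)
$\left(-308 + B{\left(-7,-4 \right)}\right)^{2} = \left(-308 - \left(\frac{2}{9} - \frac{196}{9} - \frac{112}{9}\right)\right)^{2} = \left(-308 + \left(- \frac{2}{9} + \frac{112}{9} + \frac{196}{9}\right)\right)^{2} = \left(-308 + 34\right)^{2} = \left(-274\right)^{2} = 75076$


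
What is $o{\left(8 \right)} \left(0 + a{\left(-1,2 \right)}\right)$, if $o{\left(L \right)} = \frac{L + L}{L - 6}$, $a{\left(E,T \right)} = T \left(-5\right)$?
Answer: $-80$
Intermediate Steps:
$a{\left(E,T \right)} = - 5 T$
$o{\left(L \right)} = \frac{2 L}{-6 + L}$
$o{\left(8 \right)} \left(0 + a{\left(-1,2 \right)}\right) = 2 \cdot 8 \frac{1}{-6 + 8} \left(0 - 10\right) = 2 \cdot 8 \cdot \frac{1}{2} \left(0 - 10\right) = 2 \cdot 8 \cdot \frac{1}{2} \left(-10\right) = 8 \left(-10\right) = -80$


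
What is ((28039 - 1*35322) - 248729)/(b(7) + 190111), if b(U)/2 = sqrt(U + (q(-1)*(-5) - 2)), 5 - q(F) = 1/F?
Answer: -48670697332/36142192421 + 2560120*I/36142192421 ≈ -1.3466 + 7.0835e-5*I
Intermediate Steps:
q(F) = 5 - 1/F
b(U) = 2*sqrt(-32 + U) (b(U) = 2*sqrt(U + ((5 - 1/(-1))*(-5) - 2)) = 2*sqrt(U + ((5 - 1*(-1))*(-5) - 2)) = 2*sqrt(U + ((5 + 1)*(-5) - 2)) = 2*sqrt(U + (6*(-5) - 2)) = 2*sqrt(U + (-30 - 2)) = 2*sqrt(U - 32) = 2*sqrt(-32 + U))
((28039 - 1*35322) - 248729)/(b(7) + 190111) = ((28039 - 1*35322) - 248729)/(2*sqrt(-32 + 7) + 190111) = ((28039 - 35322) - 248729)/(2*sqrt(-25) + 190111) = (-7283 - 248729)/(2*(5*I) + 190111) = -256012/(10*I + 190111) = -256012*(190111 - 10*I)/36142192421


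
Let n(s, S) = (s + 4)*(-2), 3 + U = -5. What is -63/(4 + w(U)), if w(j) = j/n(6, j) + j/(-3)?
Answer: -945/106 ≈ -8.9151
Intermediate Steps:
U = -8 (U = -3 - 5 = -8)
n(s, S) = -8 - 2*s (n(s, S) = (4 + s)*(-2) = -8 - 2*s)
w(j) = -23*j/60 (w(j) = j/(-8 - 2*6) + j/(-3) = j/(-8 - 12) + j*(-⅓) = j/(-20) - j/3 = j*(-1/20) - j/3 = -j/20 - j/3 = -23*j/60)
-63/(4 + w(U)) = -63/(4 - 23/60*(-8)) = -63/(4 + 46/15) = -63/106/15 = -63*15/106 = -945/106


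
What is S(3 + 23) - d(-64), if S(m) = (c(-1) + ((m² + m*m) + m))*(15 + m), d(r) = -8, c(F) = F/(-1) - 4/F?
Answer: 56711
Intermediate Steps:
c(F) = -F - 4/F (c(F) = F*(-1) - 4/F = -F - 4/F)
S(m) = (15 + m)*(5 + m + 2*m²) (S(m) = ((-1*(-1) - 4/(-1)) + ((m² + m*m) + m))*(15 + m) = ((1 - 4*(-1)) + ((m² + m²) + m))*(15 + m) = ((1 + 4) + (2*m² + m))*(15 + m) = (5 + (m + 2*m²))*(15 + m) = (5 + m + 2*m²)*(15 + m) = (15 + m)*(5 + m + 2*m²))
S(3 + 23) - d(-64) = (75 + 2*(3 + 23)³ + 20*(3 + 23) + 31*(3 + 23)²) - 1*(-8) = (75 + 2*26³ + 20*26 + 31*26²) + 8 = (75 + 2*17576 + 520 + 31*676) + 8 = (75 + 35152 + 520 + 20956) + 8 = 56703 + 8 = 56711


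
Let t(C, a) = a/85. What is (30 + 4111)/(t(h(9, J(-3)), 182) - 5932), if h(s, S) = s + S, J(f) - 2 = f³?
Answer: -351985/504038 ≈ -0.69833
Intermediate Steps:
J(f) = 2 + f³
h(s, S) = S + s
t(C, a) = a/85 (t(C, a) = a*(1/85) = a/85)
(30 + 4111)/(t(h(9, J(-3)), 182) - 5932) = (30 + 4111)/((1/85)*182 - 5932) = 4141/(182/85 - 5932) = 4141/(-504038/85) = 4141*(-85/504038) = -351985/504038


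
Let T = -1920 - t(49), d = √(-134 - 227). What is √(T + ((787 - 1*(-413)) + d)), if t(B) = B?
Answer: √(-769 + 19*I) ≈ 0.3426 + 27.733*I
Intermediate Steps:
d = 19*I (d = √(-361) = 19*I ≈ 19.0*I)
T = -1969 (T = -1920 - 1*49 = -1920 - 49 = -1969)
√(T + ((787 - 1*(-413)) + d)) = √(-1969 + ((787 - 1*(-413)) + 19*I)) = √(-1969 + ((787 + 413) + 19*I)) = √(-1969 + (1200 + 19*I)) = √(-769 + 19*I)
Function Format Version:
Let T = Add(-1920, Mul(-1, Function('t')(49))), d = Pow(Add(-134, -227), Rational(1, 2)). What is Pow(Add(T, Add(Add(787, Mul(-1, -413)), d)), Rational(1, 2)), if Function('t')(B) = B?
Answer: Pow(Add(-769, Mul(19, I)), Rational(1, 2)) ≈ Add(0.3426, Mul(27.733, I))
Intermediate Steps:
d = Mul(19, I) (d = Pow(-361, Rational(1, 2)) = Mul(19, I) ≈ Mul(19.000, I))
T = -1969 (T = Add(-1920, Mul(-1, 49)) = Add(-1920, -49) = -1969)
Pow(Add(T, Add(Add(787, Mul(-1, -413)), d)), Rational(1, 2)) = Pow(Add(-1969, Add(Add(787, Mul(-1, -413)), Mul(19, I))), Rational(1, 2)) = Pow(Add(-1969, Add(Add(787, 413), Mul(19, I))), Rational(1, 2)) = Pow(Add(-1969, Add(1200, Mul(19, I))), Rational(1, 2)) = Pow(Add(-769, Mul(19, I)), Rational(1, 2))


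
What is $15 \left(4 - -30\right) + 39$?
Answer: $549$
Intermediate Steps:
$15 \left(4 - -30\right) + 39 = 15 \left(4 + 30\right) + 39 = 15 \cdot 34 + 39 = 510 + 39 = 549$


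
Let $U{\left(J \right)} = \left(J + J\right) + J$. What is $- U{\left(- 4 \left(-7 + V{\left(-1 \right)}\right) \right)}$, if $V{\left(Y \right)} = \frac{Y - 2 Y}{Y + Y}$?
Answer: $-90$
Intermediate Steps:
$V{\left(Y \right)} = - \frac{1}{2}$ ($V{\left(Y \right)} = \frac{\left(-1\right) Y}{2 Y} = - Y \frac{1}{2 Y} = - \frac{1}{2}$)
$U{\left(J \right)} = 3 J$ ($U{\left(J \right)} = 2 J + J = 3 J$)
$- U{\left(- 4 \left(-7 + V{\left(-1 \right)}\right) \right)} = - 3 \left(- 4 \left(-7 - \frac{1}{2}\right)\right) = - 3 \left(\left(-4\right) \left(- \frac{15}{2}\right)\right) = - 3 \cdot 30 = \left(-1\right) 90 = -90$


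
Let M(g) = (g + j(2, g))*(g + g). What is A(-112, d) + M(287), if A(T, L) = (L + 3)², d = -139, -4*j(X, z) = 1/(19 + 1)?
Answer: 7329073/40 ≈ 1.8323e+5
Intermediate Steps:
j(X, z) = -1/80 (j(X, z) = -1/(4*(19 + 1)) = -¼/20 = -¼*1/20 = -1/80)
A(T, L) = (3 + L)²
M(g) = 2*g*(-1/80 + g) (M(g) = (g - 1/80)*(g + g) = (-1/80 + g)*(2*g) = 2*g*(-1/80 + g))
A(-112, d) + M(287) = (3 - 139)² + (1/40)*287*(-1 + 80*287) = (-136)² + (1/40)*287*(-1 + 22960) = 18496 + (1/40)*287*22959 = 18496 + 6589233/40 = 7329073/40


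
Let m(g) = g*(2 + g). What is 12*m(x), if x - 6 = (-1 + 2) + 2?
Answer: 1188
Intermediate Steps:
x = 9 (x = 6 + ((-1 + 2) + 2) = 6 + (1 + 2) = 6 + 3 = 9)
12*m(x) = 12*(9*(2 + 9)) = 12*(9*11) = 12*99 = 1188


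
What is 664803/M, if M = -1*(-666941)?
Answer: 664803/666941 ≈ 0.99679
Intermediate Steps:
M = 666941
664803/M = 664803/666941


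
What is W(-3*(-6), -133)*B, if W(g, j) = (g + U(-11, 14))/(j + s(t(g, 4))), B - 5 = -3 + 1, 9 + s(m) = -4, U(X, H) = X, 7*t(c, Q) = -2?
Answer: -21/146 ≈ -0.14384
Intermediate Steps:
t(c, Q) = -2/7 (t(c, Q) = (⅐)*(-2) = -2/7)
s(m) = -13 (s(m) = -9 - 4 = -13)
B = 3 (B = 5 + (-3 + 1) = 5 - 2 = 3)
W(g, j) = (-11 + g)/(-13 + j) (W(g, j) = (g - 11)/(j - 13) = (-11 + g)/(-13 + j))
W(-3*(-6), -133)*B = ((-11 - 3*(-6))/(-13 - 133))*3 = ((-11 + 18)/(-146))*3 = -1/146*7*3 = -7/146*3 = -21/146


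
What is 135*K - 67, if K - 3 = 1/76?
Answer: 25823/76 ≈ 339.78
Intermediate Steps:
K = 229/76 (K = 3 + 1/76 = 229/76 ≈ 3.0132)
135*K - 67 = 135*(229/76) - 67 = 30915/76 - 67 = 25823/76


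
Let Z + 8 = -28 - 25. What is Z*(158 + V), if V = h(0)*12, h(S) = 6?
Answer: -14030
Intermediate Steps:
Z = -61 (Z = -8 + (-28 - 25) = -8 - 53 = -61)
V = 72 (V = 6*12 = 72)
Z*(158 + V) = -61*(158 + 72) = -61*230 = -14030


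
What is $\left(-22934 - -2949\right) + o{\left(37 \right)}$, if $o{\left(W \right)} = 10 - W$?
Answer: $-20012$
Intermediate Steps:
$\left(-22934 - -2949\right) + o{\left(37 \right)} = \left(-22934 - -2949\right) + \left(10 - 37\right) = \left(-22934 + 2949\right) + \left(10 - 37\right) = -19985 - 27 = -20012$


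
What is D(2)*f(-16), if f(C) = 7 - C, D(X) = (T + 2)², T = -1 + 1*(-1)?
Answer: 0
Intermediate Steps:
T = -2 (T = -1 - 1 = -2)
D(X) = 0 (D(X) = (-2 + 2)² = 0² = 0)
D(2)*f(-16) = 0*(7 - 1*(-16)) = 0*(7 + 16) = 0*23 = 0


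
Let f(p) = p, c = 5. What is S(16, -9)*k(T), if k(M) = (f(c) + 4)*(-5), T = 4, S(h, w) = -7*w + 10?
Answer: -3285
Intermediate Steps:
S(h, w) = 10 - 7*w
k(M) = -45 (k(M) = (5 + 4)*(-5) = 9*(-5) = -45)
S(16, -9)*k(T) = (10 - 7*(-9))*(-45) = (10 + 63)*(-45) = 73*(-45) = -3285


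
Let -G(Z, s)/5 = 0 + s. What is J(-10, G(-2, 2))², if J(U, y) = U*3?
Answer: 900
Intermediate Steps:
G(Z, s) = -5*s (G(Z, s) = -5*(0 + s) = -5*s)
J(U, y) = 3*U
J(-10, G(-2, 2))² = (3*(-10))² = (-30)² = 900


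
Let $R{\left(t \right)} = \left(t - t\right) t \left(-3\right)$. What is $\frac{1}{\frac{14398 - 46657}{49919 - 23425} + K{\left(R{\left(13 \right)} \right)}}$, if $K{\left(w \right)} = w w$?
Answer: $- \frac{26494}{32259} \approx -0.82129$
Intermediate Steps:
$R{\left(t \right)} = 0$ ($R{\left(t \right)} = 0 t \left(-3\right) = 0 \left(-3\right) = 0$)
$K{\left(w \right)} = w^{2}$
$\frac{1}{\frac{14398 - 46657}{49919 - 23425} + K{\left(R{\left(13 \right)} \right)}} = \frac{1}{\frac{14398 - 46657}{49919 - 23425} + 0^{2}} = \frac{1}{- \frac{32259}{26494} + 0} = \frac{1}{- \frac{32259}{26494}} = - \frac{26494}{32259}$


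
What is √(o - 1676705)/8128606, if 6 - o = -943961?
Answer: I*√732738/8128606 ≈ 0.00010531*I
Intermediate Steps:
o = 943967 (o = 6 - 1*(-943961) = 6 + 943961 = 943967)
√(o - 1676705)/8128606 = √(943967 - 1676705)/8128606 = √(-732738)*(1/8128606) = (I*√732738)*(1/8128606) = I*√732738/8128606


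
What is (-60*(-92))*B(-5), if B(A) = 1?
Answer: 5520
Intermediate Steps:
(-60*(-92))*B(-5) = -60*(-92)*1 = 5520*1 = 5520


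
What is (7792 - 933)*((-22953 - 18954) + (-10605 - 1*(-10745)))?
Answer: -286479853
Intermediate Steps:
(7792 - 933)*((-22953 - 18954) + (-10605 - 1*(-10745))) = 6859*(-41907 + (-10605 + 10745)) = 6859*(-41907 + 140) = 6859*(-41767) = -286479853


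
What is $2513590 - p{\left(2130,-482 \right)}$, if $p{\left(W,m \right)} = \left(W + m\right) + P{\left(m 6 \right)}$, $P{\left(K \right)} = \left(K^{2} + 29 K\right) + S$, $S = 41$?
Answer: $-5767895$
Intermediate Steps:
$P{\left(K \right)} = 41 + K^{2} + 29 K$ ($P{\left(K \right)} = \left(K^{2} + 29 K\right) + 41 = 41 + K^{2} + 29 K$)
$p{\left(W,m \right)} = 41 + W + 36 m^{2} + 175 m$ ($p{\left(W,m \right)} = \left(W + m\right) + \left(41 + \left(m 6\right)^{2} + 29 m 6\right) = \left(W + m\right) + \left(41 + \left(6 m\right)^{2} + 29 \cdot 6 m\right) = \left(W + m\right) + \left(41 + 36 m^{2} + 174 m\right) = 41 + W + 36 m^{2} + 175 m$)
$2513590 - p{\left(2130,-482 \right)} = 2513590 - \left(41 + 2130 + 36 \left(-482\right)^{2} + 175 \left(-482\right)\right) = 2513590 - \left(41 + 2130 + 36 \cdot 232324 - 84350\right) = 2513590 - \left(41 + 2130 + 8363664 - 84350\right) = 2513590 - 8281485 = -5767895$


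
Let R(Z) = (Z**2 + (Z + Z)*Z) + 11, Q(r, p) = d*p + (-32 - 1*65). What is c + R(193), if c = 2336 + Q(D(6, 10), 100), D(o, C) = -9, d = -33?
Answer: 110697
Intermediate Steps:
Q(r, p) = -97 - 33*p (Q(r, p) = -33*p + (-32 - 1*65) = -33*p + (-32 - 65) = -33*p - 97 = -97 - 33*p)
R(Z) = 11 + 3*Z**2 (R(Z) = (Z**2 + (2*Z)*Z) + 11 = (Z**2 + 2*Z**2) + 11 = 3*Z**2 + 11 = 11 + 3*Z**2)
c = -1061 (c = 2336 + (-97 - 33*100) = 2336 + (-97 - 3300) = 2336 - 3397 = -1061)
c + R(193) = -1061 + (11 + 3*193**2) = -1061 + (11 + 3*37249) = -1061 + (11 + 111747) = -1061 + 111758 = 110697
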